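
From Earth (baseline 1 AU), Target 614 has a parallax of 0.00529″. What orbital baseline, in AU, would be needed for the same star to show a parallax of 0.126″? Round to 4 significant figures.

23.82 AU

Parallax scales linearly with baseline: p ∝ B, so B = p_target / p_Earth × 1 AU.
B = 0.126 / 0.00529 = 23.819 AU.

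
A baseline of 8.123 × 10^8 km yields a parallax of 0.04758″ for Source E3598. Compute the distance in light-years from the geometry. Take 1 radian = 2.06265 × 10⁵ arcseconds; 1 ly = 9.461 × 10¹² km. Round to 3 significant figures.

θ = 0.04758″ = 0.04758/206265 = 2.3067 × 10^-7 rad.
d = B/θ = (8.123 × 10^8) / (2.3067 × 10^-7) = 3.5215 × 10^15 km = (3.5215 × 10^15) / (9.461 × 10^12) ly = 372.21 ly.

372 ly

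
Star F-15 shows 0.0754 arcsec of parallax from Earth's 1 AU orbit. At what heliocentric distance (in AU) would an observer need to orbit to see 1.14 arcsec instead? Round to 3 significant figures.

15.1 AU

Parallax scales linearly with baseline: p ∝ B, so B = p_target / p_Earth × 1 AU.
B = 1.14 / 0.0754 = 15.119 AU.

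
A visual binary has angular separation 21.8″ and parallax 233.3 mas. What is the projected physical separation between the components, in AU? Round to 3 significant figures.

d = 1/p = 1/0.2333″ = 4.2863 pc.
At distance d (pc), an angle of θ arcsec spans θ·d AU: s = 21.8 × 4.2863 = 93.441 AU.

93.4 AU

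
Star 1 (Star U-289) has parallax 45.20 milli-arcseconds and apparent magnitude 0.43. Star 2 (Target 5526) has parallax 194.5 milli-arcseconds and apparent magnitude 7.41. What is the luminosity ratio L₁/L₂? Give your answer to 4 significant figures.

L₁/L₂ = 11470

d₁ = 1/p₁ = 1/0.04520″ = 22.124 pc; d₂ = 1/p₂ = 1/0.1945″ = 5.1414 pc.
M₁ = m₁ − 5 log₁₀ d₁ + 5 = 0.43 − 6.7243 + 5 = -1.2943.
M₂ = 7.41 − 3.5554 + 5 = 8.8546.
L₁/L₂ = 10^(0.4(M₂ − M₁)) = 10^(0.4 × 10.1489) = 10^4.05956 = 11470.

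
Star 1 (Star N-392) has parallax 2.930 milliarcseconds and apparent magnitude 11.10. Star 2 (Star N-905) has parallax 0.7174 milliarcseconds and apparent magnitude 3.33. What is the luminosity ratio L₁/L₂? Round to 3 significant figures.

L₁/L₂ = 4.68 × 10^-5

d₁ = 1/p₁ = 1/0.002930″ = 341.3 pc; d₂ = 1/p₂ = 1/0.0007174″ = 1393.9 pc.
M₁ = m₁ − 5 log₁₀ d₁ + 5 = 11.10 − 12.6657 + 5 = 3.4343.
M₂ = 3.33 − 15.7212 + 5 = -7.3912.
L₁/L₂ = 10^(0.4(M₂ − M₁)) = 10^(0.4 × (-10.8255)) = 10^(-4.33020) = 0.000046752.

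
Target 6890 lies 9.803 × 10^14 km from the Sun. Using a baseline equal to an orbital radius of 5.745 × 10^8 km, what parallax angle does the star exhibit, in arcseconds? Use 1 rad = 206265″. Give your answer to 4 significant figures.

θ ≈ B/d = (5.745 × 10^8) / (9.803 × 10^14) = 5.8605 × 10^-7 rad.
In arcseconds: 5.8605 × 10^-7 × 206265 = 0.12088″.

0.1209 arcsec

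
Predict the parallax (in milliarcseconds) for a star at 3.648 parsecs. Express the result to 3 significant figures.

p = 1/d = 1/3.648 = 0.27412 arcsec.
= 0.27412 × 1000 = 274.12 mas.

274 mas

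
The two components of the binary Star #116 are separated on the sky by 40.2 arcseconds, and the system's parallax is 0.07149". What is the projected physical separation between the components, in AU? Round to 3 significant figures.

562 AU

d = 1/p = 1/0.07149″ = 13.988 pc.
At distance d (pc), an angle of θ arcsec spans θ·d AU: s = 40.2 × 13.988 = 562.32 AU.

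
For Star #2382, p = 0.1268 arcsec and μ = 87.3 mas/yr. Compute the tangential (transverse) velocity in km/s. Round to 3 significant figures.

3.26 km/s

d = 1/p = 1/0.1268″ = 7.8864 pc.
μ = 87.3 mas/yr = 0.0873 ″/yr.
v_t = 4.74 × μ × d = 4.74 × 0.0873 × 7.8864 = 3.2634 km/s.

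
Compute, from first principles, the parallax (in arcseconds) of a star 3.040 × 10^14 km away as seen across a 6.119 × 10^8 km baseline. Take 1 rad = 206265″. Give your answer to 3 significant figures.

0.415 arcsec

θ ≈ B/d = (6.119 × 10^8) / (3.040 × 10^14) = 2.0128 × 10^-6 rad.
In arcseconds: 2.0128 × 10^-6 × 206265 = 0.41517″.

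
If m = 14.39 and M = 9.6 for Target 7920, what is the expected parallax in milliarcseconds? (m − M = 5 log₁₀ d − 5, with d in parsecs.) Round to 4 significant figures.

11.02 mas

m − M = 14.39 − 9.6 = 4.79.
d = 10^((m−M)/5 + 1) = 10^1.958 = 90.782 pc.
p = 1/d = 1/90.782 = 0.011015 arcsec = 11.015 mas.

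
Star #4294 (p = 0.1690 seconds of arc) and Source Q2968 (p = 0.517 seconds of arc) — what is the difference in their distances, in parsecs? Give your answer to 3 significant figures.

3.98 pc

d_A = 1/0.1690″ = 5.9172 pc; d_B = 1/0.5170″ = 1.9342 pc.
|d_B − d_A| = |1.9342 − 5.9172| = 3.983 pc.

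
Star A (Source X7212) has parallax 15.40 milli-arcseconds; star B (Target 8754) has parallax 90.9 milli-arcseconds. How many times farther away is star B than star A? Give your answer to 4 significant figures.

Since d = 1/p, d_B/d_A = p_A/p_B.
= 15.40 / 90.9 = 0.16942.

0.1694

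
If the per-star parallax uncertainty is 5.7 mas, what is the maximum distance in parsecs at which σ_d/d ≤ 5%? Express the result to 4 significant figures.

σ_d/d = σ_p/p, so the condition is σ_p/p ≤ 0.05, i.e. p ≥ σ_p/0.05.
p_min = 5.7/0.05 = 114 mas = 0.114 arcsec.
d_max = 1/p_min = 1/0.114 = 8.7719 pc.

8.772 pc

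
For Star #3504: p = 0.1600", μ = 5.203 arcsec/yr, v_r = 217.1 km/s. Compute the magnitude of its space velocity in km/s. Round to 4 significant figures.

266.3 km/s

d = 1/p = 1/0.1600″ = 6.25 pc.
v_t = 4.740 μ d = 4.740 × 5.203 × 6.25 = 154.14 km/s.
v = √(v_r² + v_t²) = √(217.1² + 154.14²) = √70891.5 = 266.25 km/s.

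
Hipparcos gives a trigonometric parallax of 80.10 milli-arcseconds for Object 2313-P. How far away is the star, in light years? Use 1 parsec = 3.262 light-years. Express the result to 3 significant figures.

40.7 light years

p = 80.10 milli-arcseconds = 0.08010 arcsec.
d = 1/p = 1/0.08010 = 12.484 pc.
In light-years: 12.484 × 3.262 = 40.723 ly.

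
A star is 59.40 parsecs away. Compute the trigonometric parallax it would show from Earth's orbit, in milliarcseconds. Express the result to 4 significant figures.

16.84 mas

p = 1/d = 1/59.4 = 0.016835 arcsec.
= 0.016835 × 1000 = 16.835 mas.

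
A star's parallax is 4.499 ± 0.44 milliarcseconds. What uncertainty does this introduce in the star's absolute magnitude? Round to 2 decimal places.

σ_M = 0.21 mag

M = m − 5 log₁₀ d + 5 = m + 5 log₁₀ p + 5, so ∂M/∂p = 5/(p ln 10).
σ_M = (5/ln 10) · (σ_p/p) = 2.1715 × 0.44/4.499 = 2.1715 × 0.0978 = 0.21237.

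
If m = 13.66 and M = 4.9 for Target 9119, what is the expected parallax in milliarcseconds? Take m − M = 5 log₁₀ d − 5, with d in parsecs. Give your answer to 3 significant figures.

1.77 mas

m − M = 13.66 − 4.9 = 8.76.
d = 10^((m−M)/5 + 1) = 10^2.752 = 564.94 pc.
p = 1/d = 1/564.94 = 0.0017701 arcsec = 1.7701 mas.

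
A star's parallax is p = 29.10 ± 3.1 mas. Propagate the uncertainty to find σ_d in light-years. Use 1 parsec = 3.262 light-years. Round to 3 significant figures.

d = 1/p, so σ_d = σ_p / p².
σ_d = 0.00310 / (0.02910)² = 0.00310 / 0.00084681 = 3.6608 pc = 3.6608 × 3.262 ly = 11.942 ly.

11.9 ly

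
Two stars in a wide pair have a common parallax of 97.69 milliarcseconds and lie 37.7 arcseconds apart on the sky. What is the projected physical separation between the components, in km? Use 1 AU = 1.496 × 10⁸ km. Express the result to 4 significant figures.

d = 1/p = 1/0.09769″ = 10.236 pc.
At distance d (pc), an angle of θ arcsec spans θ·d AU: s = 37.7 × 10.236 = 385.9 AU.
= 385.9 × 1.496 × 10⁸ km = 5.7731 × 10^10 km.

5.773 × 10^10 km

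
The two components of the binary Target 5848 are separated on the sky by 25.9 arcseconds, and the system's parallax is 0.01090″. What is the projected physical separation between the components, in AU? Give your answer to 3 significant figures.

2380 AU

d = 1/p = 1/0.01090″ = 91.743 pc.
At distance d (pc), an angle of θ arcsec spans θ·d AU: s = 25.9 × 91.743 = 2376.1 AU.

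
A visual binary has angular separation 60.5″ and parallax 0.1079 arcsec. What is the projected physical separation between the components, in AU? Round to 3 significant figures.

d = 1/p = 1/0.1079″ = 9.2678 pc.
At distance d (pc), an angle of θ arcsec spans θ·d AU: s = 60.5 × 9.2678 = 560.7 AU.

561 AU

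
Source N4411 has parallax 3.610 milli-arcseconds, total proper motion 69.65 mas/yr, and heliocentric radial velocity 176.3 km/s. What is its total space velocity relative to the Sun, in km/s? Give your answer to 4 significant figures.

d = 1/p = 1/0.003610″ = 277.01 pc.
μ = 69.65 mas/yr = 0.06965 ″/yr.
v_t = 4.740 μ d = 4.740 × 0.06965 × 277.01 = 91.452 km/s.
v = √(v_r² + v_t²) = √(176.3² + 91.452²) = √39445.2 = 198.61 km/s.

198.6 km/s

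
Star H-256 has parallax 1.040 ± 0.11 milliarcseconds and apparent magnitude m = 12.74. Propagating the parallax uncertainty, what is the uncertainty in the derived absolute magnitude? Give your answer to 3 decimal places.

M = m − 5 log₁₀ d + 5 = m + 5 log₁₀ p + 5, so ∂M/∂p = 5/(p ln 10).
σ_M = (5/ln 10) · (σ_p/p) = 2.1715 × 0.11/1.040 = 2.1715 × 0.10577 = 0.22968.

σ_M = 0.230 mag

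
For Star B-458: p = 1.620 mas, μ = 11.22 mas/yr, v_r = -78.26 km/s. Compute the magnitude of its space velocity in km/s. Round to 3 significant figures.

d = 1/p = 1/0.001620″ = 617.28 pc.
μ = 11.22 mas/yr = 0.01122 ″/yr.
v_t = 4.740 μ d = 4.740 × 0.01122 × 617.28 = 32.829 km/s.
v = √(v_r² + v_t²) = √((-78.26)² + 32.829²) = √7202.37 = 84.867 km/s.

84.9 km/s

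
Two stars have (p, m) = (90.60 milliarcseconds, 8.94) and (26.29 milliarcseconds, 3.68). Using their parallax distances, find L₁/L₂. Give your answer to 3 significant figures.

L₁/L₂ = 0.000663

d₁ = 1/p₁ = 1/0.09060″ = 11.038 pc; d₂ = 1/p₂ = 1/0.02629″ = 38.037 pc.
M₁ = m₁ − 5 log₁₀ d₁ + 5 = 8.94 − 5.2145 + 5 = 8.7255.
M₂ = 3.68 − 7.9010 + 5 = 0.7790.
L₁/L₂ = 10^(0.4(M₂ − M₁)) = 10^(0.4 × (-7.9465)) = 10^(-3.17860) = 0.00066283.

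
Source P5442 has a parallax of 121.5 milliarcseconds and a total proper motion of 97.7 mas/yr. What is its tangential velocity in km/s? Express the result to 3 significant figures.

3.81 km/s

d = 1/p = 1/0.1215″ = 8.2305 pc.
μ = 97.7 mas/yr = 0.0977 ″/yr.
v_t = 4.74 × μ × d = 4.74 × 0.0977 × 8.2305 = 3.8115 km/s.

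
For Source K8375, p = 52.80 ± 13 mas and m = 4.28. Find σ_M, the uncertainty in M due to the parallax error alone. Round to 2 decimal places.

M = m − 5 log₁₀ d + 5 = m + 5 log₁₀ p + 5, so ∂M/∂p = 5/(p ln 10).
σ_M = (5/ln 10) · (σ_p/p) = 2.1715 × 13/52.80 = 2.1715 × 0.24621 = 0.53465.

σ_M = 0.53 mag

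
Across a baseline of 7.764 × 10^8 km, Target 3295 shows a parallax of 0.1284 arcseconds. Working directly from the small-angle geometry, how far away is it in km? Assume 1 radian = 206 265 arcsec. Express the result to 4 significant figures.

θ = 0.1284″ = 0.1284/206265 = 6.2250 × 10^-7 rad.
d = B/θ = (7.764 × 10^8) / (6.2250 × 10^-7) = 1.2472 × 10^15 km.

1.247 × 10^15 km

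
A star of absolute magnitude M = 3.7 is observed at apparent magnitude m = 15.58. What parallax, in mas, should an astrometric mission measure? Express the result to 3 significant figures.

0.421 mas

m − M = 15.58 − 3.7 = 11.88.
d = 10^((m−M)/5 + 1) = 10^3.376 = 2376.8 pc.
p = 1/d = 1/2376.8 = 0.00042073 arcsec = 0.42073 mas.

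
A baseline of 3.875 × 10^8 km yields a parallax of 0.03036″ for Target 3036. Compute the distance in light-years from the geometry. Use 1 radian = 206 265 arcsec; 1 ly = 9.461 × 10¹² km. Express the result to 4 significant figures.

278.3 ly

θ = 0.03036″ = 0.03036/206265 = 1.4719 × 10^-7 rad.
d = B/θ = (3.875 × 10^8) / (1.4719 × 10^-7) = 2.6327 × 10^15 km = (2.6327 × 10^15) / (9.461 × 10^12) ly = 278.27 ly.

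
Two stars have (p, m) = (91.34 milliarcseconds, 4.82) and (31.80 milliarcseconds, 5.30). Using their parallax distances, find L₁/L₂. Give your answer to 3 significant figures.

L₁/L₂ = 0.189

d₁ = 1/p₁ = 1/0.09134″ = 10.948 pc; d₂ = 1/p₂ = 1/0.03180″ = 31.447 pc.
M₁ = m₁ − 5 log₁₀ d₁ + 5 = 4.82 − 5.1967 + 5 = 4.6233.
M₂ = 5.30 − 7.4879 + 5 = 2.8121.
L₁/L₂ = 10^(0.4(M₂ − M₁)) = 10^(0.4 × (-1.8112)) = 10^(-0.72448) = 0.18859.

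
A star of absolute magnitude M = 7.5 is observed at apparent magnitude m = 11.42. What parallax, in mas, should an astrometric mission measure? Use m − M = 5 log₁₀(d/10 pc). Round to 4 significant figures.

16.44 mas

m − M = 11.42 − 7.5 = 3.92.
d = 10^((m−M)/5 + 1) = 10^1.784 = 60.814 pc.
p = 1/d = 1/60.814 = 0.016444 arcsec = 16.444 mas.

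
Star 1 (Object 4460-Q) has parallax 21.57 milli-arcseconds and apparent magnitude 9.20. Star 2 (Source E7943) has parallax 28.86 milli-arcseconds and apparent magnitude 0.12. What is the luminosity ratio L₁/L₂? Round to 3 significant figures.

L₁/L₂ = 0.000418

d₁ = 1/p₁ = 1/0.02157″ = 46.361 pc; d₂ = 1/p₂ = 1/0.02886″ = 34.65 pc.
M₁ = m₁ − 5 log₁₀ d₁ + 5 = 9.20 − 8.3308 + 5 = 5.8692.
M₂ = 0.12 − 7.6985 + 5 = -2.5785.
L₁/L₂ = 10^(0.4(M₂ − M₁)) = 10^(0.4 × (-8.4477)) = 10^(-3.37908) = 0.00041775.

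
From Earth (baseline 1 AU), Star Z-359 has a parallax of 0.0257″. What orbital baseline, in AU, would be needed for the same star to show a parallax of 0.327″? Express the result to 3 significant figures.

Parallax scales linearly with baseline: p ∝ B, so B = p_target / p_Earth × 1 AU.
B = 0.327 / 0.0257 = 12.724 AU.

12.7 AU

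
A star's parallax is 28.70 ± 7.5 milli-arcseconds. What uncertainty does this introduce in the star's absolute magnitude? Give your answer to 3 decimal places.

σ_M = 0.567 mag

M = m − 5 log₁₀ d + 5 = m + 5 log₁₀ p + 5, so ∂M/∂p = 5/(p ln 10).
σ_M = (5/ln 10) · (σ_p/p) = 2.1715 × 7.5/28.70 = 2.1715 × 0.26132 = 0.56746.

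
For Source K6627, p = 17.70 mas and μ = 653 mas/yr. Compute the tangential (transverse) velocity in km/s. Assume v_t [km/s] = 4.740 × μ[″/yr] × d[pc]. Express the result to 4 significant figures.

174.9 km/s

d = 1/p = 1/0.01770″ = 56.497 pc.
μ = 653 mas/yr = 0.653 ″/yr.
v_t = 4.74 × μ × d = 4.74 × 0.653 × 56.497 = 174.87 km/s.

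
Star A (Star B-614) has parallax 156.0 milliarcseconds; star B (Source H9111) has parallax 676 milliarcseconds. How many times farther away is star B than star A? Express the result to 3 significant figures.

Since d = 1/p, d_B/d_A = p_A/p_B.
= 156.0 / 676 = 0.23077.

0.231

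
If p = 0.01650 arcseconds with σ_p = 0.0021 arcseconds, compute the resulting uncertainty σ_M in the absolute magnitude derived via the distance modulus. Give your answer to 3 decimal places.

M = m − 5 log₁₀ d + 5 = m + 5 log₁₀ p + 5, so ∂M/∂p = 5/(p ln 10).
σ_M = (5/ln 10) · (σ_p/p) = 2.1715 × 0.0021/0.01650 = 2.1715 × 0.12727 = 0.27637.

σ_M = 0.276 mag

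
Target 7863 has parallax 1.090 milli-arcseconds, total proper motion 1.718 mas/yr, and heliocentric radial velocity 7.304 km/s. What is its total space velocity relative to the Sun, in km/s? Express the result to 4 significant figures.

10.45 km/s

d = 1/p = 1/0.001090″ = 917.43 pc.
μ = 1.718 mas/yr = 0.001718 ″/yr.
v_t = 4.740 μ d = 4.740 × 0.001718 × 917.43 = 7.4709 km/s.
v = √(v_r² + v_t²) = √(7.304² + 7.4709²) = √109.163 = 10.448 km/s.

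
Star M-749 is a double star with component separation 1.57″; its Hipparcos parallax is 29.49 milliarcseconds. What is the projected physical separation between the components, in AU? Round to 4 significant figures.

d = 1/p = 1/0.02949″ = 33.91 pc.
At distance d (pc), an angle of θ arcsec spans θ·d AU: s = 1.57 × 33.91 = 53.239 AU.

53.24 AU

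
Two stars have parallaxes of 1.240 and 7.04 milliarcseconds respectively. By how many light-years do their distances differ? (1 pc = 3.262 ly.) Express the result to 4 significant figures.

2167 ly

d_A = 1/0.001240″ = 806.45 pc; d_B = 1/0.007040″ = 142.05 pc.
|d_B − d_A| = |142.05 − 806.45| = 664.4 pc = 664.4 × 3.262 ly = 2167.3 ly.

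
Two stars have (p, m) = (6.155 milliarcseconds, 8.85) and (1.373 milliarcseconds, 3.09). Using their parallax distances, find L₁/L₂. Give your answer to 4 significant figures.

d₁ = 1/p₁ = 1/0.006155″ = 162.47 pc; d₂ = 1/p₂ = 1/0.001373″ = 728.33 pc.
M₁ = m₁ − 5 log₁₀ d₁ + 5 = 8.85 − 11.0539 + 5 = 2.7961.
M₂ = 3.09 − 14.3116 + 5 = -6.2216.
L₁/L₂ = 10^(0.4(M₂ − M₁)) = 10^(0.4 × (-9.0177)) = 10^(-3.60708) = 0.00024713.

L₁/L₂ = 0.0002471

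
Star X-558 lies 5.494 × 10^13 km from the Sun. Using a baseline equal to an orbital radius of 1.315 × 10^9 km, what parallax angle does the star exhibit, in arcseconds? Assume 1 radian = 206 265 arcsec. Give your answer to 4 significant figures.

θ ≈ B/d = (1.315 × 10^9) / (5.494 × 10^13) = 2.3935 × 10^-5 rad.
In arcseconds: 2.3935 × 10^-5 × 206265 = 4.937″.

4.937 arcsec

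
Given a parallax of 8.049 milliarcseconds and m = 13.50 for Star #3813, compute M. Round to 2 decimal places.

M = 8.03

d = 1/p = 1/0.008049″ = 124.24 pc.
m − M = 5 log₁₀(124.24) − 5 = 10.4713 − 5 = 5.4713.
M = m − (m − M) = 13.50 − 5.4713 = 8.03.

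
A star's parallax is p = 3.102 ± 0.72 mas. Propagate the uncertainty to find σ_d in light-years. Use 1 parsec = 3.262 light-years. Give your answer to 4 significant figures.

d = 1/p, so σ_d = σ_p / p².
σ_d = 0.000720 / (0.003102)² = 0.000720 / 0.0000096224 = 74.825 pc = 74.825 × 3.262 ly = 244.08 ly.

244.1 ly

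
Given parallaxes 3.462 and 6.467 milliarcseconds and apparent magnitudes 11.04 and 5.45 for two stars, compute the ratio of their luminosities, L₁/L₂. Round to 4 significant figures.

d₁ = 1/p₁ = 1/0.003462″ = 288.85 pc; d₂ = 1/p₂ = 1/0.006467″ = 154.63 pc.
M₁ = m₁ − 5 log₁₀ d₁ + 5 = 11.04 − 12.3034 + 5 = 3.7366.
M₂ = 5.45 − 10.9465 + 5 = -0.4965.
L₁/L₂ = 10^(0.4(M₂ − M₁)) = 10^(0.4 × (-4.2331)) = 10^(-1.69324) = 0.020266.

L₁/L₂ = 0.02027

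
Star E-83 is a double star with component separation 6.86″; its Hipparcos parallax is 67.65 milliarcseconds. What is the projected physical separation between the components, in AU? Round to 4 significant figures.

d = 1/p = 1/0.06765″ = 14.782 pc.
At distance d (pc), an angle of θ arcsec spans θ·d AU: s = 6.86 × 14.782 = 101.4 AU.

101.4 AU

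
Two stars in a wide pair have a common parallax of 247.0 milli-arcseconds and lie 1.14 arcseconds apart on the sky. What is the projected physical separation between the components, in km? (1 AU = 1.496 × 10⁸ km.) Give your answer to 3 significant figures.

d = 1/p = 1/0.2470″ = 4.0486 pc.
At distance d (pc), an angle of θ arcsec spans θ·d AU: s = 1.14 × 4.0486 = 4.6154 AU.
= 4.6154 × 1.496 × 10⁸ km = 6.9046 × 10^8 km.

6.90 × 10^8 km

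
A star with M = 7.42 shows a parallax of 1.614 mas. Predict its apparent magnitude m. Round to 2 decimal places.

m = 16.38

d = 1/p = 1/0.001614″ = 619.58 pc.
m − M = 5 log₁₀ d − 5 = 5 log₁₀(619.58) − 5 = 13.9605 − 5 = 8.9605.
m = M + (m − M) = 7.42 + 8.9605 = 16.38.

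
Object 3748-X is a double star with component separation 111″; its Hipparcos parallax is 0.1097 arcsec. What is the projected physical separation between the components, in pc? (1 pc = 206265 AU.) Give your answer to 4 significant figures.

d = 1/p = 1/0.1097″ = 9.1158 pc.
At distance d (pc), an angle of θ arcsec spans θ·d AU: s = 111 × 9.1158 = 1011.9 AU.
= 1011.9 / 206265 = 0.0049058 pc.

0.004906 pc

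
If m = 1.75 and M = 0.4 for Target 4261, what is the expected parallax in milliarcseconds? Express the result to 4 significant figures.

53.70 mas

m − M = 1.75 − 0.4 = 1.35.
d = 10^((m−M)/5 + 1) = 10^1.270 = 18.621 pc.
p = 1/d = 1/18.621 = 0.053703 arcsec = 53.703 mas.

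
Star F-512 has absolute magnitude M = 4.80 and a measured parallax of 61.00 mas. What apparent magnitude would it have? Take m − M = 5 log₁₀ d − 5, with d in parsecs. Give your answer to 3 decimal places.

m = 5.873

d = 1/p = 1/0.06100″ = 16.393 pc.
m − M = 5 log₁₀ d − 5 = 5 log₁₀(16.393) − 5 = 6.0733 − 5 = 1.0733.
m = M + (m − M) = 4.80 + 1.0733 = 5.873.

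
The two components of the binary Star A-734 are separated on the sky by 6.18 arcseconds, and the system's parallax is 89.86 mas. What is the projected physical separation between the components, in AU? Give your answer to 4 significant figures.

68.77 AU

d = 1/p = 1/0.08986″ = 11.128 pc.
At distance d (pc), an angle of θ arcsec spans θ·d AU: s = 6.18 × 11.128 = 68.771 AU.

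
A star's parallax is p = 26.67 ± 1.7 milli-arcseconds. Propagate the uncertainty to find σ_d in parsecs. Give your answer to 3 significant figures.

2.39 pc

d = 1/p, so σ_d = σ_p / p².
σ_d = 0.00170 / (0.02667)² = 0.00170 / 0.00071129 = 2.39 pc.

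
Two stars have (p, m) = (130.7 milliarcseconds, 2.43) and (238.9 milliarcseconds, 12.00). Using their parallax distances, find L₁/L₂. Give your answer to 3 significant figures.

d₁ = 1/p₁ = 1/0.1307″ = 7.6511 pc; d₂ = 1/p₂ = 1/0.2389″ = 4.1859 pc.
M₁ = m₁ − 5 log₁₀ d₁ + 5 = 2.43 − 4.4186 + 5 = 3.0114.
M₂ = 12.00 − 3.1089 + 5 = 13.8911.
L₁/L₂ = 10^(0.4(M₂ − M₁)) = 10^(0.4 × 10.8797) = 10^4.35188 = 22484.

L₁/L₂ = 22500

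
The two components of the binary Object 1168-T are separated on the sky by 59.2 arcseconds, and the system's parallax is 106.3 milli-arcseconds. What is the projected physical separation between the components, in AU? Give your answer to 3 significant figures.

557 AU

d = 1/p = 1/0.1063″ = 9.4073 pc.
At distance d (pc), an angle of θ arcsec spans θ·d AU: s = 59.2 × 9.4073 = 556.91 AU.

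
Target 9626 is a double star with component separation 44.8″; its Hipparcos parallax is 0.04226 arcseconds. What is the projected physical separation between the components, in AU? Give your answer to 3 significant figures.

1060 AU

d = 1/p = 1/0.04226″ = 23.663 pc.
At distance d (pc), an angle of θ arcsec spans θ·d AU: s = 44.8 × 23.663 = 1060.1 AU.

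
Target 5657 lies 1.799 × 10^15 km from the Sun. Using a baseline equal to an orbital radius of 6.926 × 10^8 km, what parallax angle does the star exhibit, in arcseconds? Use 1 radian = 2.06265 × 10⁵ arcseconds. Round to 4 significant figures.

θ ≈ B/d = (6.926 × 10^8) / (1.799 × 10^15) = 3.8499 × 10^-7 rad.
In arcseconds: 3.8499 × 10^-7 × 206265 = 0.07941″.

0.07941 arcsec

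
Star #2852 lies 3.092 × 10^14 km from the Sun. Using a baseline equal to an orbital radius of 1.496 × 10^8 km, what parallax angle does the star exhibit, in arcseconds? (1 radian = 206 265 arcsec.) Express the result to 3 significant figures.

θ ≈ B/d = (1.496 × 10^8) / (3.092 × 10^14) = 4.8383 × 10^-7 rad.
In arcseconds: 4.8383 × 10^-7 × 206265 = 0.099797″.

0.0998 arcsec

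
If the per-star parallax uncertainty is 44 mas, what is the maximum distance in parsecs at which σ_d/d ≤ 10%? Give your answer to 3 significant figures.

σ_d/d = σ_p/p, so the condition is σ_p/p ≤ 0.10, i.e. p ≥ σ_p/0.10.
p_min = 44/0.10 = 440 mas = 0.44 arcsec.
d_max = 1/p_min = 1/0.44 = 2.2727 pc.

2.27 pc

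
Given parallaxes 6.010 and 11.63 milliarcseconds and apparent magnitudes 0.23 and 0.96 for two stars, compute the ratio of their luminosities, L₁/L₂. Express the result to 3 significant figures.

L₁/L₂ = 7.34

d₁ = 1/p₁ = 1/0.006010″ = 166.39 pc; d₂ = 1/p₂ = 1/0.01163″ = 85.985 pc.
M₁ = m₁ − 5 log₁₀ d₁ + 5 = 0.23 − 11.1056 + 5 = -5.8756.
M₂ = 0.96 − 9.6721 + 5 = -3.7121.
L₁/L₂ = 10^(0.4(M₂ − M₁)) = 10^(0.4 × 2.1635) = 10^0.86540 = 7.335.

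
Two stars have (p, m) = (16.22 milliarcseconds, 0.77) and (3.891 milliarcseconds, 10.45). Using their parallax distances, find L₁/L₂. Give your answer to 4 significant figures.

d₁ = 1/p₁ = 1/0.01622″ = 61.652 pc; d₂ = 1/p₂ = 1/0.003891″ = 257 pc.
M₁ = m₁ − 5 log₁₀ d₁ + 5 = 0.77 − 8.9497 + 5 = -3.1797.
M₂ = 10.45 − 12.0497 + 5 = 3.4003.
L₁/L₂ = 10^(0.4(M₂ − M₁)) = 10^(0.4 × 6.5800) = 10^2.63200 = 428.55.

L₁/L₂ = 428.6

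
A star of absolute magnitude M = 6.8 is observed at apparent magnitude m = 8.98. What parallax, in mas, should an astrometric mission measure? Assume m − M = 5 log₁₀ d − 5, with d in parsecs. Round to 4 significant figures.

36.64 mas

m − M = 8.98 − 6.8 = 2.18.
d = 10^((m−M)/5 + 1) = 10^1.436 = 27.29 pc.
p = 1/d = 1/27.29 = 0.036643 arcsec = 36.643 mas.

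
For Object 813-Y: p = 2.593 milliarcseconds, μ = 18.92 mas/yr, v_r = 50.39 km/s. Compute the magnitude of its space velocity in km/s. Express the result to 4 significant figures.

d = 1/p = 1/0.002593″ = 385.65 pc.
μ = 18.92 mas/yr = 0.01892 ″/yr.
v_t = 4.740 μ d = 4.740 × 0.01892 × 385.65 = 34.585 km/s.
v = √(v_r² + v_t²) = √(50.39² + 34.585²) = √3735.27 = 61.117 km/s.

61.12 km/s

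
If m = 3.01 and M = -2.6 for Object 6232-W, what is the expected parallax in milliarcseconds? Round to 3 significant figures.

7.55 mas

m − M = 3.01 − (-2.6) = 5.61.
d = 10^((m−M)/5 + 1) = 10^2.122 = 132.43 pc.
p = 1/d = 1/132.43 = 0.0075512 arcsec = 7.5512 mas.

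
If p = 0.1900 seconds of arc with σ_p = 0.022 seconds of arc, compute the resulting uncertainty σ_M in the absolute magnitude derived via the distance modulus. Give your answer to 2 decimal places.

M = m − 5 log₁₀ d + 5 = m + 5 log₁₀ p + 5, so ∂M/∂p = 5/(p ln 10).
σ_M = (5/ln 10) · (σ_p/p) = 2.1715 × 0.022/0.1900 = 2.1715 × 0.11579 = 0.25144.

σ_M = 0.25 mag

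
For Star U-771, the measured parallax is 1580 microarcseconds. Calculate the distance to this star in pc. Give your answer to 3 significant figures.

633 pc

p = 1580 microarcseconds = 0.001580 arcsec.
d = 1/p = 1/0.001580 = 632.91 pc.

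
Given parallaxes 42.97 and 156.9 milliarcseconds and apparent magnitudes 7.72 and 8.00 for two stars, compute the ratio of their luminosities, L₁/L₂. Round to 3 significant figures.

d₁ = 1/p₁ = 1/0.04297″ = 23.272 pc; d₂ = 1/p₂ = 1/0.1569″ = 6.3735 pc.
M₁ = m₁ − 5 log₁₀ d₁ + 5 = 7.72 − 6.8342 + 5 = 5.8858.
M₂ = 8.00 − 4.0219 + 5 = 8.9781.
L₁/L₂ = 10^(0.4(M₂ − M₁)) = 10^(0.4 × 3.0923) = 10^1.23692 = 17.255.

L₁/L₂ = 17.3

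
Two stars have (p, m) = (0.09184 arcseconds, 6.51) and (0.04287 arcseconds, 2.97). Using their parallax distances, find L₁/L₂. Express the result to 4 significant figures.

L₁/L₂ = 0.008361

d₁ = 1/p₁ = 1/0.09184″ = 10.889 pc; d₂ = 1/p₂ = 1/0.04287″ = 23.326 pc.
M₁ = m₁ − 5 log₁₀ d₁ + 5 = 6.51 − 5.1849 + 5 = 6.3251.
M₂ = 2.97 − 6.8392 + 5 = 1.1308.
L₁/L₂ = 10^(0.4(M₂ − M₁)) = 10^(0.4 × (-5.1943)) = 10^(-2.07772) = 0.0083614.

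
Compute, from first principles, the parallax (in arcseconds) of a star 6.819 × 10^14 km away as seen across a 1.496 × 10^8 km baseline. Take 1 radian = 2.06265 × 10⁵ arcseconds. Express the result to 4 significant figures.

0.04525 arcsec

θ ≈ B/d = (1.496 × 10^8) / (6.819 × 10^14) = 2.1939 × 10^-7 rad.
In arcseconds: 2.1939 × 10^-7 × 206265 = 0.045252″.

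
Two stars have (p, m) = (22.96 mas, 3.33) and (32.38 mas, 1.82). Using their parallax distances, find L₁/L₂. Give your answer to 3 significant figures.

d₁ = 1/p₁ = 1/0.02296″ = 43.554 pc; d₂ = 1/p₂ = 1/0.03238″ = 30.883 pc.
M₁ = m₁ − 5 log₁₀ d₁ + 5 = 3.33 − 8.1951 + 5 = 0.1349.
M₂ = 1.82 − 7.4486 + 5 = -0.6286.
L₁/L₂ = 10^(0.4(M₂ − M₁)) = 10^(0.4 × (-0.7635)) = 10^(-0.30540) = 0.49499.

L₁/L₂ = 0.495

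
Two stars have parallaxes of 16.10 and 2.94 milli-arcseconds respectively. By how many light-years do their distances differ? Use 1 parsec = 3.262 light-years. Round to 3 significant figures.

d_A = 1/0.01610″ = 62.112 pc; d_B = 1/0.002940″ = 340.14 pc.
|d_B − d_A| = |340.14 − 62.112| = 278.03 pc = 278.03 × 3.262 ly = 906.93 ly.

907 ly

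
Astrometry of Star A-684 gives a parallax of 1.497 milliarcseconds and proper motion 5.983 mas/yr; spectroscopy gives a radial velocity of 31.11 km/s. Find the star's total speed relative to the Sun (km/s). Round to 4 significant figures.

36.42 km/s

d = 1/p = 1/0.001497″ = 668 pc.
μ = 5.983 mas/yr = 0.005983 ″/yr.
v_t = 4.740 μ d = 4.740 × 0.005983 × 668 = 18.944 km/s.
v = √(v_r² + v_t²) = √(31.11² + 18.944²) = √1326.71 = 36.424 km/s.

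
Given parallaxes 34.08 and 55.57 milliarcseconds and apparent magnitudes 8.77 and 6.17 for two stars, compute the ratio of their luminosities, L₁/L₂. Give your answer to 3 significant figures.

L₁/L₂ = 0.242

d₁ = 1/p₁ = 1/0.03408″ = 29.343 pc; d₂ = 1/p₂ = 1/0.05557″ = 17.995 pc.
M₁ = m₁ − 5 log₁₀ d₁ + 5 = 8.77 − 7.3375 + 5 = 6.4325.
M₂ = 6.17 − 6.2758 + 5 = 4.8942.
L₁/L₂ = 10^(0.4(M₂ − M₁)) = 10^(0.4 × (-1.5383)) = 10^(-0.61532) = 0.24248.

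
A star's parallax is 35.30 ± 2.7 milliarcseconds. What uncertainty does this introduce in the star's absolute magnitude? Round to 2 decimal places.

σ_M = 0.17 mag

M = m − 5 log₁₀ d + 5 = m + 5 log₁₀ p + 5, so ∂M/∂p = 5/(p ln 10).
σ_M = (5/ln 10) · (σ_p/p) = 2.1715 × 2.7/35.30 = 2.1715 × 0.076487 = 0.16609.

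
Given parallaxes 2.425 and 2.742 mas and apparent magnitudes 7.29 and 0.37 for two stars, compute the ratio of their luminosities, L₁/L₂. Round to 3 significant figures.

L₁/L₂ = 0.00218

d₁ = 1/p₁ = 1/0.002425″ = 412.37 pc; d₂ = 1/p₂ = 1/0.002742″ = 364.7 pc.
M₁ = m₁ − 5 log₁₀ d₁ + 5 = 7.29 − 13.0764 + 5 = -0.7864.
M₂ = 0.37 − 12.8097 + 5 = -7.4397.
L₁/L₂ = 10^(0.4(M₂ − M₁)) = 10^(0.4 × (-6.6533)) = 10^(-2.66132) = 0.0021811.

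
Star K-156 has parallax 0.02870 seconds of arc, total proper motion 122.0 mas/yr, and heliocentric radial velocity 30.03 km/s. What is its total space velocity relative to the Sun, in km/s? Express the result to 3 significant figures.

d = 1/p = 1/0.02870″ = 34.843 pc.
μ = 122.0 mas/yr = 0.1220 ″/yr.
v_t = 4.740 μ d = 4.740 × 0.1220 × 34.843 = 20.149 km/s.
v = √(v_r² + v_t²) = √(30.03² + 20.149²) = √1307.78 = 36.163 km/s.

36.2 km/s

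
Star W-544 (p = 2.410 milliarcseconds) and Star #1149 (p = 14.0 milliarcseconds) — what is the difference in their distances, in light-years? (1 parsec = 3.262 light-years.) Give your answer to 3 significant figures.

1120 ly

d_A = 1/0.002410″ = 414.94 pc; d_B = 1/0.01400″ = 71.429 pc.
|d_B − d_A| = |71.429 − 414.94| = 343.51 pc = 343.51 × 3.262 ly = 1120.5 ly.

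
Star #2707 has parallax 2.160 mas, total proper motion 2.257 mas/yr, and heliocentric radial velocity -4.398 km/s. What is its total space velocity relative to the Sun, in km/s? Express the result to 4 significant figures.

d = 1/p = 1/0.002160″ = 462.96 pc.
μ = 2.257 mas/yr = 0.002257 ″/yr.
v_t = 4.740 μ d = 4.740 × 0.002257 × 462.96 = 4.9528 km/s.
v = √(v_r² + v_t²) = √((-4.398)² + 4.9528²) = √43.8726 = 6.6236 km/s.

6.624 km/s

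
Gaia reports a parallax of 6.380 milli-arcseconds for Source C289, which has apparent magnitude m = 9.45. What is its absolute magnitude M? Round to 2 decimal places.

M = 3.47

d = 1/p = 1/0.006380″ = 156.74 pc.
m − M = 5 log₁₀(156.74) − 5 = 10.9759 − 5 = 5.9759.
M = m − (m − M) = 9.45 − 5.9759 = 3.47.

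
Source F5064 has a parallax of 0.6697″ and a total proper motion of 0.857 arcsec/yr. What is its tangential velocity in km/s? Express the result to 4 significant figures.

d = 1/p = 1/0.6697″ = 1.4932 pc.
v_t = 4.74 × μ × d = 4.74 × 0.857 × 1.4932 = 6.0656 km/s.

6.066 km/s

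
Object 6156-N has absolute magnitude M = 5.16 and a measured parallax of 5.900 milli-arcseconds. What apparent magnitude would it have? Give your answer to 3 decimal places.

d = 1/p = 1/0.005900″ = 169.49 pc.
m − M = 5 log₁₀ d − 5 = 5 log₁₀(169.49) − 5 = 11.1457 − 5 = 6.1457.
m = M + (m − M) = 5.16 + 6.1457 = 11.306.

m = 11.306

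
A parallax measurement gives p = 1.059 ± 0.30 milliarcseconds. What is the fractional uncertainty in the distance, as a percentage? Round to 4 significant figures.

28.33%

For d = 1/p, |σ_d/d| = |σ_p/p|.
σ_p/p = 0.30 / 1.059 = 0.28329 = 28.329%.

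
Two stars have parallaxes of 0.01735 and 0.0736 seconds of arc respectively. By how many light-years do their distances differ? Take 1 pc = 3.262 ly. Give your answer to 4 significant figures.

d_A = 1/0.01735″ = 57.637 pc; d_B = 1/0.07360″ = 13.587 pc.
|d_B − d_A| = |13.587 − 57.637| = 44.05 pc = 44.05 × 3.262 ly = 143.69 ly.

143.7 ly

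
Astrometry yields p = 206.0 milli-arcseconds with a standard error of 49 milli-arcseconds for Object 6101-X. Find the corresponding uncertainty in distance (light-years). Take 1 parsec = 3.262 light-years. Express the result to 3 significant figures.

d = 1/p, so σ_d = σ_p / p².
σ_d = 0.0490 / (0.2060)² = 0.0490 / 0.042436 = 1.1547 pc = 1.1547 × 3.262 ly = 3.7666 ly.

3.77 ly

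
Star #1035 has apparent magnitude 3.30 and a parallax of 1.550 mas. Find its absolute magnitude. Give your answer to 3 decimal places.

M = -5.748

d = 1/p = 1/0.001550″ = 645.16 pc.
m − M = 5 log₁₀(645.16) − 5 = 14.0483 − 5 = 9.0483.
M = m − (m − M) = 3.30 − 9.0483 = -5.748.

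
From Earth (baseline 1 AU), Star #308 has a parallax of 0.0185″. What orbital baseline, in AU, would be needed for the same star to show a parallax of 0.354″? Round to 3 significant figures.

19.1 AU

Parallax scales linearly with baseline: p ∝ B, so B = p_target / p_Earth × 1 AU.
B = 0.354 / 0.0185 = 19.135 AU.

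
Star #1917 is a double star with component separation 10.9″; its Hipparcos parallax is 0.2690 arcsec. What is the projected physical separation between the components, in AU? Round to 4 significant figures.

40.52 AU

d = 1/p = 1/0.2690″ = 3.7175 pc.
At distance d (pc), an angle of θ arcsec spans θ·d AU: s = 10.9 × 3.7175 = 40.521 AU.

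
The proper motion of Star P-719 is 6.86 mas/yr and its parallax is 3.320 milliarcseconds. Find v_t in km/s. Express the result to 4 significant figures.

9.794 km/s

d = 1/p = 1/0.003320″ = 301.2 pc.
μ = 6.86 mas/yr = 0.00686 ″/yr.
v_t = 4.74 × μ × d = 4.74 × 0.00686 × 301.2 = 9.7939 km/s.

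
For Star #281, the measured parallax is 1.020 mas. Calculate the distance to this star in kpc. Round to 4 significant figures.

0.9804 kpc

p = 1.020 mas = 0.001020 arcsec.
d = 1/p = 1/0.001020 = 980.39 pc.
= 0.98039 kpc.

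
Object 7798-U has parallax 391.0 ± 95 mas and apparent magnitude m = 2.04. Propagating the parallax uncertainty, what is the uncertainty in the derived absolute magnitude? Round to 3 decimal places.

σ_M = 0.528 mag

M = m − 5 log₁₀ d + 5 = m + 5 log₁₀ p + 5, so ∂M/∂p = 5/(p ln 10).
σ_M = (5/ln 10) · (σ_p/p) = 2.1715 × 95/391.0 = 2.1715 × 0.24297 = 0.52761.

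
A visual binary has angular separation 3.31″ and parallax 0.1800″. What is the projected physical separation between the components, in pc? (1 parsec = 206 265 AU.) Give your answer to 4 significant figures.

8.915 × 10^-5 pc

d = 1/p = 1/0.1800″ = 5.5556 pc.
At distance d (pc), an angle of θ arcsec spans θ·d AU: s = 3.31 × 5.5556 = 18.389 AU.
= 18.389 / 206265 = 8.9152 × 10^-5 pc.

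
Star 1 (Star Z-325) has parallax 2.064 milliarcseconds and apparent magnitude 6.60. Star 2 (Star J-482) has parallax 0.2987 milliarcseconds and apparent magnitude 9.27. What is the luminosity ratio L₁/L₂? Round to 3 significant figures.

L₁/L₂ = 0.245

d₁ = 1/p₁ = 1/0.002064″ = 484.5 pc; d₂ = 1/p₂ = 1/0.0002987″ = 3347.8 pc.
M₁ = m₁ − 5 log₁₀ d₁ + 5 = 6.60 − 13.4265 + 5 = -1.8265.
M₂ = 9.27 − 17.6238 + 5 = -3.3538.
L₁/L₂ = 10^(0.4(M₂ − M₁)) = 10^(0.4 × (-1.5273)) = 10^(-0.61092) = 0.24495.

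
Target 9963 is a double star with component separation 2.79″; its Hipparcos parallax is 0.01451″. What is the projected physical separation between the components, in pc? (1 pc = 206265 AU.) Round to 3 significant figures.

0.000932 pc

d = 1/p = 1/0.01451″ = 68.918 pc.
At distance d (pc), an angle of θ arcsec spans θ·d AU: s = 2.79 × 68.918 = 192.28 AU.
= 192.28 / 206265 = 0.00093220 pc.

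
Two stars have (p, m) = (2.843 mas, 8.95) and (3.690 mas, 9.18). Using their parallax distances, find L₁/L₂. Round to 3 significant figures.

d₁ = 1/p₁ = 1/0.002843″ = 351.74 pc; d₂ = 1/p₂ = 1/0.003690″ = 271 pc.
M₁ = m₁ − 5 log₁₀ d₁ + 5 = 8.95 − 12.7311 + 5 = 1.2189.
M₂ = 9.18 − 12.1648 + 5 = 2.0152.
L₁/L₂ = 10^(0.4(M₂ − M₁)) = 10^(0.4 × 0.7963) = 10^0.31852 = 2.0822.

L₁/L₂ = 2.08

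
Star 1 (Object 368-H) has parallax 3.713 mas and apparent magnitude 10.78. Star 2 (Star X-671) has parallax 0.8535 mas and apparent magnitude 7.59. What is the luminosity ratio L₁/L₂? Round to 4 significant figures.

L₁/L₂ = 0.002799

d₁ = 1/p₁ = 1/0.003713″ = 269.32 pc; d₂ = 1/p₂ = 1/0.0008535″ = 1171.6 pc.
M₁ = m₁ − 5 log₁₀ d₁ + 5 = 10.78 − 12.1513 + 5 = 3.6287.
M₂ = 7.59 − 15.3439 + 5 = -2.7539.
L₁/L₂ = 10^(0.4(M₂ − M₁)) = 10^(0.4 × (-6.3826)) = 10^(-2.55304) = 0.0027987.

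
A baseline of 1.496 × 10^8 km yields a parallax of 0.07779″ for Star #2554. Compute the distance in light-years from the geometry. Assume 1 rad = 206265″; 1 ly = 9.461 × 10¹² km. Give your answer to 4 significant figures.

θ = 0.07779″ = 0.07779/206265 = 3.7714 × 10^-7 rad.
d = B/θ = (1.496 × 10^8) / (3.7714 × 10^-7) = 3.9667 × 10^14 km = (3.9667 × 10^14) / (9.461 × 10^12) ly = 41.927 ly.

41.93 ly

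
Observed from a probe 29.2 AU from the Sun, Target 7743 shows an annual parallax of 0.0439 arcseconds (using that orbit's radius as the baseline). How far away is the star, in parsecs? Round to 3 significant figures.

665 pc

With baseline B (in AU) and parallax p (in arcsec), d = B/p parsecs.
d = 29.2 / 0.0439 = 665.15 pc.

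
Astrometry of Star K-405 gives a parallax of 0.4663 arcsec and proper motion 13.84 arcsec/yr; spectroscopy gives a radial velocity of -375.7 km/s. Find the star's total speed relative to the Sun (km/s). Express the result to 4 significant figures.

401.2 km/s

d = 1/p = 1/0.4663″ = 2.1445 pc.
v_t = 4.740 μ d = 4.740 × 13.84 × 2.1445 = 140.68 km/s.
v = √(v_r² + v_t²) = √((-375.7)² + 140.68²) = √160941 = 401.17 km/s.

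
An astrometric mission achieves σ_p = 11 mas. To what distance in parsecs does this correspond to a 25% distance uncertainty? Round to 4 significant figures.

σ_d/d = σ_p/p, so the condition is σ_p/p ≤ 0.25, i.e. p ≥ σ_p/0.25.
p_min = 11/0.25 = 44 mas = 0.044 arcsec.
d_max = 1/p_min = 1/0.044 = 22.727 pc.

22.73 pc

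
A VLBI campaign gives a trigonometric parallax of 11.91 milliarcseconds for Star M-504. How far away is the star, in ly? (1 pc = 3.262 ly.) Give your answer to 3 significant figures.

p = 11.91 milliarcseconds = 0.01191 arcsec.
d = 1/p = 1/0.01191 = 83.963 pc.
In light-years: 83.963 × 3.262 = 273.89 ly.

274 ly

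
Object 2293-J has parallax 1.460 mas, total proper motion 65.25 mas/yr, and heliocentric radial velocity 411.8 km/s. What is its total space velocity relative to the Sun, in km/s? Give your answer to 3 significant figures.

d = 1/p = 1/0.001460″ = 684.93 pc.
μ = 65.25 mas/yr = 0.06525 ″/yr.
v_t = 4.740 μ d = 4.740 × 0.06525 × 684.93 = 211.84 km/s.
v = √(v_r² + v_t²) = √(411.8² + 211.84²) = √214455 = 463.09 km/s.

463 km/s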